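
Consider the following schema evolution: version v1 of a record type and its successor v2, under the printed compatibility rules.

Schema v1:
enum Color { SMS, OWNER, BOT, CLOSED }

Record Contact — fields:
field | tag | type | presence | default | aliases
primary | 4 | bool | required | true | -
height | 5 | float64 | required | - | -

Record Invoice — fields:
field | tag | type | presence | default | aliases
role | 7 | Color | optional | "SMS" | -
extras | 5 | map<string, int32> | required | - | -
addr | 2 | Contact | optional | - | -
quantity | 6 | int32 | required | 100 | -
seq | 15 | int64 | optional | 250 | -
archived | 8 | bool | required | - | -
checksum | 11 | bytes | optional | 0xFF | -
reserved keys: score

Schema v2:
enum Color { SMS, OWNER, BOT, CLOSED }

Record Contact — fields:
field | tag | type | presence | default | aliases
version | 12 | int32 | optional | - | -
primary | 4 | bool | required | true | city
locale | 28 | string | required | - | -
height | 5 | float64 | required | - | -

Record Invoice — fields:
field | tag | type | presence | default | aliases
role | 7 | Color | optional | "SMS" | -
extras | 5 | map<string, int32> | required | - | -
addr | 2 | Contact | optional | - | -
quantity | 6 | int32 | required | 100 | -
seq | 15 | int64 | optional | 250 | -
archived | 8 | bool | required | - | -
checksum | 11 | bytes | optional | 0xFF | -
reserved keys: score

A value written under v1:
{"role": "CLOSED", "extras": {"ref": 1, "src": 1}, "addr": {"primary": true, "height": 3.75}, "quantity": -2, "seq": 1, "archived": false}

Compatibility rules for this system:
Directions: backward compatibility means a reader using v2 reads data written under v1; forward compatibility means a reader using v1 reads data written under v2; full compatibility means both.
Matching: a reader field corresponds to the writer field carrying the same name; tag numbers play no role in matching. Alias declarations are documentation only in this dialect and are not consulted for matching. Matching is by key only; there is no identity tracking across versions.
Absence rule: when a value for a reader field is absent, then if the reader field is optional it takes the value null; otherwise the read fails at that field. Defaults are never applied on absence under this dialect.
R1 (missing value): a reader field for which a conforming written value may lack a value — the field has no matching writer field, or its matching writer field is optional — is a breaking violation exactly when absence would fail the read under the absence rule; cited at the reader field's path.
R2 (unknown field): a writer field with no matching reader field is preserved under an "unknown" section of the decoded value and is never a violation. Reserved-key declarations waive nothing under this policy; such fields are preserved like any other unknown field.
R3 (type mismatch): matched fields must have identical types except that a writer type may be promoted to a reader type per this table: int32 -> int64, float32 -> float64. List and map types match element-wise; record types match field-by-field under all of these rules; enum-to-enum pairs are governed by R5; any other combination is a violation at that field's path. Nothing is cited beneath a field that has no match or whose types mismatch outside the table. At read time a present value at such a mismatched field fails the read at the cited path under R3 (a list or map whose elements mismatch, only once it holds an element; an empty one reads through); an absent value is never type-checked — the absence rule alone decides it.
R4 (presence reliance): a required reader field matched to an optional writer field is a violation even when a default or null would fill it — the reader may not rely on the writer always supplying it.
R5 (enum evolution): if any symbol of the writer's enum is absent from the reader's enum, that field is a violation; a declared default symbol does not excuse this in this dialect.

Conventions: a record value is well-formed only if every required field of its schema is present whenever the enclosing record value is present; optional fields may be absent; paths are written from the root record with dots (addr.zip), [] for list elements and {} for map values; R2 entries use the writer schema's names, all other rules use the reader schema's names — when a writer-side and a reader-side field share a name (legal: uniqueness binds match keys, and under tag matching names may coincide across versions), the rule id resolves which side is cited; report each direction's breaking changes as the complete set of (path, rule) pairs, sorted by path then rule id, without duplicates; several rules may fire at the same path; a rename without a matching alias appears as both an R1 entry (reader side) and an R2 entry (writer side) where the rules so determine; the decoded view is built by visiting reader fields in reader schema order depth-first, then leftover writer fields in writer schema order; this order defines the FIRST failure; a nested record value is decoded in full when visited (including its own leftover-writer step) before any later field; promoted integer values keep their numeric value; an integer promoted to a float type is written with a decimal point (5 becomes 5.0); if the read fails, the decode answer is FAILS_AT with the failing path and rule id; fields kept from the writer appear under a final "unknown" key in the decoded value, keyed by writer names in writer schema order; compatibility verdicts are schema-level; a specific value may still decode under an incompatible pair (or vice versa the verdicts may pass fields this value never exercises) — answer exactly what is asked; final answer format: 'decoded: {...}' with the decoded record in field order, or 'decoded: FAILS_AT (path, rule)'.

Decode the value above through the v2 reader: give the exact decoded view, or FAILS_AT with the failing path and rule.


each type pair in Invoice: writer, then reader
decode (reader v2):
  role := "CLOSED"
  extras := {"ref": 1, "src": 1}
  addr.version := null (missing; optional => null)
  addr.primary := true
  read fails at addr.locale under R1 (no fill)
  => FAILS_AT (addr.locale, R1)
remaining Invoice differences; none change what is asked:
  added field version to record Contact: optional int32, tag 12 (in v2 it sits immediately before primary) -> inert under this dialect — no rule fires on Invoice and the result does not move

decoded: FAILS_AT (addr.locale, R1)


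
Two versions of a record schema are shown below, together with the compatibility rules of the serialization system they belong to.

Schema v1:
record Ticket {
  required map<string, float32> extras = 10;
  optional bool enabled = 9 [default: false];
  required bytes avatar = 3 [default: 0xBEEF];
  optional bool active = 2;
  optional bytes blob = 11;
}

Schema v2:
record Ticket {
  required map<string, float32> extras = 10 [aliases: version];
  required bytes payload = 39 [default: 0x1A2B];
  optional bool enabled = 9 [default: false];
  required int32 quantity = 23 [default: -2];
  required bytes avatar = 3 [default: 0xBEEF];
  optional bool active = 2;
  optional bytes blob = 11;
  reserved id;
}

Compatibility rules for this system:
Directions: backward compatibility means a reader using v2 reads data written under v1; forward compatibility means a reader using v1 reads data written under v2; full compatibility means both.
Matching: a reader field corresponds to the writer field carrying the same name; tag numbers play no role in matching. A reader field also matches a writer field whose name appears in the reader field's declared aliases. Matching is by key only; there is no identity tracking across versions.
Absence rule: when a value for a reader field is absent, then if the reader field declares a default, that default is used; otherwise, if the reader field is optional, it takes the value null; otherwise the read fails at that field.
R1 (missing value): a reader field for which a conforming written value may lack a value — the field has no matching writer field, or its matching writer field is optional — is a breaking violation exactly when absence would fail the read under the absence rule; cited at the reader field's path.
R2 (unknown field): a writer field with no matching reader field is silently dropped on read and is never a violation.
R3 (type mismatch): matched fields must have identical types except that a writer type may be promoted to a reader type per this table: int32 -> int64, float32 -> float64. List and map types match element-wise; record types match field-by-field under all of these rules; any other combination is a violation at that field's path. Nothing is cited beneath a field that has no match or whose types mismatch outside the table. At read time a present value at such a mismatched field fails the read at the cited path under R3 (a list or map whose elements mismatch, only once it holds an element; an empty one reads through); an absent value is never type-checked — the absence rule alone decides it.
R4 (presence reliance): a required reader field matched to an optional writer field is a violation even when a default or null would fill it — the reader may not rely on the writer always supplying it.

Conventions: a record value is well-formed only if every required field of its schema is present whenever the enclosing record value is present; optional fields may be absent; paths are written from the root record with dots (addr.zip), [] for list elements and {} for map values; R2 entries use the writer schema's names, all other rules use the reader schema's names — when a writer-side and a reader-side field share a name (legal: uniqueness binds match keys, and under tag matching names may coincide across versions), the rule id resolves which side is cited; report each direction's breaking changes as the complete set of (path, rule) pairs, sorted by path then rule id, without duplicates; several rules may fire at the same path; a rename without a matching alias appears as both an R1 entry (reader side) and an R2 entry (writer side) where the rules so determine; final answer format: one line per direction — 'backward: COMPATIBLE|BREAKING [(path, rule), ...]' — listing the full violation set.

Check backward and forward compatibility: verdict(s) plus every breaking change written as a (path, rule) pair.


backward: COMPATIBLE []; forward: COMPATIBLE []

the writer's type comes first in each Ticket pair
backward analysis of Ticket with v2 as reader and v1 as writer:
  extras: paired with writer extras (map<string, float32> -> map<string, float32>; writer required)
  payload has no writer counterpart
  enabled: paired with writer enabled (bool -> bool; writer optional)
  quantity has no writer counterpart
  avatar: paired with writer avatar (bytes -> bytes; writer required)
  active: paired with writer active (bool -> bool; writer optional)
  blob: paired with writer blob (bytes -> bytes; writer optional)
  => no violations; backward on Ticket: COMPATIBLE
forward analysis of Ticket with v1 as reader and v2 as writer:
  extras: paired with writer extras (map<string, float32> -> map<string, float32>; writer required)
  enabled: paired with writer enabled (bool -> bool; writer optional)
  avatar: paired with writer avatar (bytes -> bytes; writer required)
  active: paired with writer active (bool -> bool; writer optional)
  blob: paired with writer blob (bytes -> bytes; writer optional)
  leftover writer field: payload
  leftover writer field: quantity
  => no violations; forward on Ticket: COMPATIBLE


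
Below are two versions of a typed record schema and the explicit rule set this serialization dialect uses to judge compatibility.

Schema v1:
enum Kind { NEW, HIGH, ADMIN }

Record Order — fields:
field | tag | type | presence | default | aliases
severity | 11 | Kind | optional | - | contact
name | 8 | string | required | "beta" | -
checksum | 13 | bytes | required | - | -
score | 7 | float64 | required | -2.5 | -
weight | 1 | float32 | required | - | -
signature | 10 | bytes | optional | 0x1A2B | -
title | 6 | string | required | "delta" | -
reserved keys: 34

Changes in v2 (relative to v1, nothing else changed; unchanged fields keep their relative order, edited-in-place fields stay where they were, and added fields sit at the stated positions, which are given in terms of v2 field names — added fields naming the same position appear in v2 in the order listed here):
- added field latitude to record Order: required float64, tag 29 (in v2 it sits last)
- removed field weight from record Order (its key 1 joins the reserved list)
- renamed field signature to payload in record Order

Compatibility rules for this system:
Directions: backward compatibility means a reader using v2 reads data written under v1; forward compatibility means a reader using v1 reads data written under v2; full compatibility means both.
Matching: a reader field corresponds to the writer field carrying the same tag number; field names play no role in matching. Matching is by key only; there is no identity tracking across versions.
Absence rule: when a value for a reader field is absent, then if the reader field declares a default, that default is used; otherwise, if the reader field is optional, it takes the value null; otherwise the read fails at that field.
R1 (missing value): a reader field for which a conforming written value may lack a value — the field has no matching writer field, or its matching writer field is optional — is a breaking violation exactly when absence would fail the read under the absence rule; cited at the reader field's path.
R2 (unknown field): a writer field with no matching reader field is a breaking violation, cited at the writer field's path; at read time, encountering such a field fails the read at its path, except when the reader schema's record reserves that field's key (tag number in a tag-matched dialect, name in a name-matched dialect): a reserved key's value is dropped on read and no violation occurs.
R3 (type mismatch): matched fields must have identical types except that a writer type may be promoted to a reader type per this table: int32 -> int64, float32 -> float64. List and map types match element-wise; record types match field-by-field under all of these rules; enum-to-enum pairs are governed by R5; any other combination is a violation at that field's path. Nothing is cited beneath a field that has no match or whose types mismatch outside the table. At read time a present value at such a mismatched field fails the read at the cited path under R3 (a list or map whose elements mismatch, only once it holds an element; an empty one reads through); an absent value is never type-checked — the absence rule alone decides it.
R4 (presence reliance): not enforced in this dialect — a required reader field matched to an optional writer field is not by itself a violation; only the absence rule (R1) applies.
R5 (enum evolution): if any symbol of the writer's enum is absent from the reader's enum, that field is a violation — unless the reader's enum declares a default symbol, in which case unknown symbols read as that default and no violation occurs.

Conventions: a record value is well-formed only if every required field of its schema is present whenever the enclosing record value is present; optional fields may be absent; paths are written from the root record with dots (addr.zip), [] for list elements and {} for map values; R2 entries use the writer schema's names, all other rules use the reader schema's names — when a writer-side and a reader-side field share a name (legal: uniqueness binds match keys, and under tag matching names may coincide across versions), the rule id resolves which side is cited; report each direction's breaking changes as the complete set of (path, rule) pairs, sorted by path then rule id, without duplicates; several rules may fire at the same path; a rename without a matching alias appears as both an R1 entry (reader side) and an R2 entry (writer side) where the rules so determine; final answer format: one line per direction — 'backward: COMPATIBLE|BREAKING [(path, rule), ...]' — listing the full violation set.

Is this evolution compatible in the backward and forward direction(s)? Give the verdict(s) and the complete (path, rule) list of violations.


the writer's type comes first in each Order pair
backward for Order (reader v2, writer v1):
  severity: Kind -> Kind, writer optional; from severity
  name: string -> string, writer required; from name
  checksum: bytes -> bytes, writer required; from checksum
  score: float64 -> float64, writer required; from score
  payload: bytes -> bytes, writer optional; from signature
  title: string -> string, writer required; from title
  latitude: no writer-side match
  weight (writer side), unknown to reader
  breaking: (latitude, R1)
  backward on Order therefore BREAKING (1)
forward for Order (reader v1, writer v2):
  severity: Kind -> Kind, writer optional; from severity
  name: string -> string, writer required; from name
  checksum: bytes -> bytes, writer required; from checksum
  score: float64 -> float64, writer required; from score
  weight: no writer-side match
  signature: bytes -> bytes, writer optional; from payload
  title: string -> string, writer required; from title
  latitude (writer side), unknown to reader
  breaking: (latitude, R2)
  breaking: (weight, R1)
  forward on Order therefore BREAKING (2)

backward: BREAKING [(latitude, R1)]; forward: BREAKING [(latitude, R2), (weight, R1)]


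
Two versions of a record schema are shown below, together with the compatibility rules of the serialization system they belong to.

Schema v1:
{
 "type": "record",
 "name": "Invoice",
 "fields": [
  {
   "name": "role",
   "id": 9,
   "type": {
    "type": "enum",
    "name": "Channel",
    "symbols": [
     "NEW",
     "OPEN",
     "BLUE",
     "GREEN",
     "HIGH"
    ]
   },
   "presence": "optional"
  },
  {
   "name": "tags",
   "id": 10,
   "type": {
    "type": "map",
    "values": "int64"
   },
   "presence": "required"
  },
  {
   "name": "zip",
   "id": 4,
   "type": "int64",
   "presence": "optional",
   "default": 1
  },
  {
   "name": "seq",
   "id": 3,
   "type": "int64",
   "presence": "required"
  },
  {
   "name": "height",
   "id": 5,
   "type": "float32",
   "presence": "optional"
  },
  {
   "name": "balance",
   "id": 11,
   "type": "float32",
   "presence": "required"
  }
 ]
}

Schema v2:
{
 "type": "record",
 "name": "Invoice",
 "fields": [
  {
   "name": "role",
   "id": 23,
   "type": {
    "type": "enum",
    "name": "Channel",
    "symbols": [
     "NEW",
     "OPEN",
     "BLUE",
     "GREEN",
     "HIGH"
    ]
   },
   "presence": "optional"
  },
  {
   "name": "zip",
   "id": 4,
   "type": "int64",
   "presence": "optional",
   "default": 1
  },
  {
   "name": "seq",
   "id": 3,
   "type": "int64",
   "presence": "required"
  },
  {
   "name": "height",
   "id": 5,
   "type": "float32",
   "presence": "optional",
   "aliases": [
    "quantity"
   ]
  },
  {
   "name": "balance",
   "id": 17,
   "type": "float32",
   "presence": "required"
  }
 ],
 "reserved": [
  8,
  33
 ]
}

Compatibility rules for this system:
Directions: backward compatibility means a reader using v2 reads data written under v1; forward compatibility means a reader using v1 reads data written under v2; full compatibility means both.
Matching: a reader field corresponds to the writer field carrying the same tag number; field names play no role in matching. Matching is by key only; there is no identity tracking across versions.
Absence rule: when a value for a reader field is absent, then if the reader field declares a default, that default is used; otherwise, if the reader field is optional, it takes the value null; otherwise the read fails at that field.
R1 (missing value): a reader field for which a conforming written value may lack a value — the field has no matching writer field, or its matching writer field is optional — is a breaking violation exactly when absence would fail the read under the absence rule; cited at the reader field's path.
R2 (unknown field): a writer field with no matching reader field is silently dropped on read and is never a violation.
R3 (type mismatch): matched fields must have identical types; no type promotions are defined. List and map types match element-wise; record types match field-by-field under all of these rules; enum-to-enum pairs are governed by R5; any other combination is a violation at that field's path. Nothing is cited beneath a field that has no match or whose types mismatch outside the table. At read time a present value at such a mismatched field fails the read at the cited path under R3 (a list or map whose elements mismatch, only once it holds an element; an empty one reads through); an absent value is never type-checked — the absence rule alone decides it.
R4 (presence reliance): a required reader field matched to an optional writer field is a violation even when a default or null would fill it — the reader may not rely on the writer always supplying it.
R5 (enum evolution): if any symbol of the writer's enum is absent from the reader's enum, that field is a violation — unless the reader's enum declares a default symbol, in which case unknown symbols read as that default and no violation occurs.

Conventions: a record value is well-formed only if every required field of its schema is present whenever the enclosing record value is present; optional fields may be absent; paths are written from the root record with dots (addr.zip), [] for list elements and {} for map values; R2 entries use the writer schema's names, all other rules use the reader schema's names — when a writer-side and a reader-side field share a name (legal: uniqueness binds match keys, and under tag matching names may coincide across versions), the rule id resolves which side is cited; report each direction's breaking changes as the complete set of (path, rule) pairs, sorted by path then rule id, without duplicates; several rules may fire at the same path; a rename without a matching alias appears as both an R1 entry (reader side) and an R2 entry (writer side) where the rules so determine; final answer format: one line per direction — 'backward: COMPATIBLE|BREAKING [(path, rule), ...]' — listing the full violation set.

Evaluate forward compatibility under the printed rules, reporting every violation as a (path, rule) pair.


forward: BREAKING [(balance, R1), (tags, R1)]

each type pair in Invoice: writer, then reader
forward pass over Invoice, reader schema v1, writer schema v2:
  no writer field matches reader role
  no writer field matches reader tags
  zip <- zip (int64 -> int64, writer optional)
  seq <- seq (int64 -> int64, writer required)
  height <- height (float32 -> float32, writer optional)
  no writer field matches reader balance
  writer role: unknown to reader
  writer balance: unknown to reader
  violation R1 at balance
  violation R1 at tags
  forward on Invoice therefore BREAKING (2)
diffs on Invoice not affecting the asked answer:
  field role in record Invoice: tag 9 changed to 23 -> fires no rule on Invoice, leaving the asked answer as it is


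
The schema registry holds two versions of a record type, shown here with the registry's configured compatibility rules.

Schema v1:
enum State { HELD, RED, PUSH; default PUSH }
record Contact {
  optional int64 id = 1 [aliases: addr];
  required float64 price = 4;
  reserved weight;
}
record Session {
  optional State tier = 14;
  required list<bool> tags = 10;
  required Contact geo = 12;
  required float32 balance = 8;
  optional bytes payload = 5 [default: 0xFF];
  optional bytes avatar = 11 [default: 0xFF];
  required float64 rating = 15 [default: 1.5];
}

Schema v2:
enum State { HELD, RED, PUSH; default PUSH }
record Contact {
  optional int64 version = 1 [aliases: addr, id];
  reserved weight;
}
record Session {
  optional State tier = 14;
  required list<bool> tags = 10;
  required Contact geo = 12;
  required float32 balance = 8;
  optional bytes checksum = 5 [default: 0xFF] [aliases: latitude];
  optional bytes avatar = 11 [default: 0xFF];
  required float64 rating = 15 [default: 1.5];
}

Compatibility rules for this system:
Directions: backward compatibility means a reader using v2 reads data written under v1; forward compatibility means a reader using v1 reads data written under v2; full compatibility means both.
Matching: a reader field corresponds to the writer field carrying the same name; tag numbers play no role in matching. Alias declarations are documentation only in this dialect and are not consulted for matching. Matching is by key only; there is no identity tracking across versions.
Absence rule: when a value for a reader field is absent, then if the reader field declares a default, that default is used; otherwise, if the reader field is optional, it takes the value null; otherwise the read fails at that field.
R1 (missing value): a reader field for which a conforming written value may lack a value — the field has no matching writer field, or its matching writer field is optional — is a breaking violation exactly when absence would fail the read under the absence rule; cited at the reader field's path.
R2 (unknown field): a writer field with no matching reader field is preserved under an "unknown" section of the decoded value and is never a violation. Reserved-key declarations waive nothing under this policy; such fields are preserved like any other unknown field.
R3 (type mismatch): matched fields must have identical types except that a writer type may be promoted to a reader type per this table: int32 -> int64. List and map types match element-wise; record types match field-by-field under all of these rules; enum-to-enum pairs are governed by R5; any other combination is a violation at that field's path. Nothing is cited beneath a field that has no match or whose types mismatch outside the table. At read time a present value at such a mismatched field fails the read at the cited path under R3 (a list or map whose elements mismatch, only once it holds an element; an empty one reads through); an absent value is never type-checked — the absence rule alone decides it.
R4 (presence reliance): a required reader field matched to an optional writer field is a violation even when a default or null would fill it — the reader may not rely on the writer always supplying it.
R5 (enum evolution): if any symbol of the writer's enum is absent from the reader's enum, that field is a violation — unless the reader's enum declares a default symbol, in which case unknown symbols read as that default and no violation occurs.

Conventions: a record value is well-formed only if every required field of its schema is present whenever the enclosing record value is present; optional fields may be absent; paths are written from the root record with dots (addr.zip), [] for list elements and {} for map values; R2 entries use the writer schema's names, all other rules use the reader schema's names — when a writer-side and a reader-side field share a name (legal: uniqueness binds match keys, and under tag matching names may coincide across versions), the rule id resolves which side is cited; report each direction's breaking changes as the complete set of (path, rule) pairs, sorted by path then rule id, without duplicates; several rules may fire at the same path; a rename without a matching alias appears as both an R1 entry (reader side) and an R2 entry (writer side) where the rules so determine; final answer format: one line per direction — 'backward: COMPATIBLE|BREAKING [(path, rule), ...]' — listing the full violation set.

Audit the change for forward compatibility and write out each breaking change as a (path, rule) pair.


arrows below run writer -> reader for Session
forward on Session — v1 reading data written by v2:
  State -> State, writer optional: tier aligns to tier
  list<bool> -> list<bool>, writer required: tags aligns to tags
  Contact -> Contact, writer required: geo aligns to geo
  float32 -> float32, writer required: balance aligns to balance
  no writer field matches reader payload
  bytes -> bytes, writer optional: avatar aligns to avatar
  float64 -> float64, writer required: rating aligns to rating
  leftover writer field: checksum
  no writer field matches reader geo.id
  no writer field matches reader geo.price
  leftover writer field: geo.version
  rule R1 violated at geo.price
  => forward verdict for Session: BREAKING, 1 violation(s)
the rest of the Session diff is inert for this question:
  renamed field id to version in record Contact (alias id declared on the renamed field) -> triggers nothing under Session's printed rules — same verdict
  renamed field payload to checksum in record Session -> triggers nothing under Session's printed rules — same verdict

forward: BREAKING [(geo.price, R1)]


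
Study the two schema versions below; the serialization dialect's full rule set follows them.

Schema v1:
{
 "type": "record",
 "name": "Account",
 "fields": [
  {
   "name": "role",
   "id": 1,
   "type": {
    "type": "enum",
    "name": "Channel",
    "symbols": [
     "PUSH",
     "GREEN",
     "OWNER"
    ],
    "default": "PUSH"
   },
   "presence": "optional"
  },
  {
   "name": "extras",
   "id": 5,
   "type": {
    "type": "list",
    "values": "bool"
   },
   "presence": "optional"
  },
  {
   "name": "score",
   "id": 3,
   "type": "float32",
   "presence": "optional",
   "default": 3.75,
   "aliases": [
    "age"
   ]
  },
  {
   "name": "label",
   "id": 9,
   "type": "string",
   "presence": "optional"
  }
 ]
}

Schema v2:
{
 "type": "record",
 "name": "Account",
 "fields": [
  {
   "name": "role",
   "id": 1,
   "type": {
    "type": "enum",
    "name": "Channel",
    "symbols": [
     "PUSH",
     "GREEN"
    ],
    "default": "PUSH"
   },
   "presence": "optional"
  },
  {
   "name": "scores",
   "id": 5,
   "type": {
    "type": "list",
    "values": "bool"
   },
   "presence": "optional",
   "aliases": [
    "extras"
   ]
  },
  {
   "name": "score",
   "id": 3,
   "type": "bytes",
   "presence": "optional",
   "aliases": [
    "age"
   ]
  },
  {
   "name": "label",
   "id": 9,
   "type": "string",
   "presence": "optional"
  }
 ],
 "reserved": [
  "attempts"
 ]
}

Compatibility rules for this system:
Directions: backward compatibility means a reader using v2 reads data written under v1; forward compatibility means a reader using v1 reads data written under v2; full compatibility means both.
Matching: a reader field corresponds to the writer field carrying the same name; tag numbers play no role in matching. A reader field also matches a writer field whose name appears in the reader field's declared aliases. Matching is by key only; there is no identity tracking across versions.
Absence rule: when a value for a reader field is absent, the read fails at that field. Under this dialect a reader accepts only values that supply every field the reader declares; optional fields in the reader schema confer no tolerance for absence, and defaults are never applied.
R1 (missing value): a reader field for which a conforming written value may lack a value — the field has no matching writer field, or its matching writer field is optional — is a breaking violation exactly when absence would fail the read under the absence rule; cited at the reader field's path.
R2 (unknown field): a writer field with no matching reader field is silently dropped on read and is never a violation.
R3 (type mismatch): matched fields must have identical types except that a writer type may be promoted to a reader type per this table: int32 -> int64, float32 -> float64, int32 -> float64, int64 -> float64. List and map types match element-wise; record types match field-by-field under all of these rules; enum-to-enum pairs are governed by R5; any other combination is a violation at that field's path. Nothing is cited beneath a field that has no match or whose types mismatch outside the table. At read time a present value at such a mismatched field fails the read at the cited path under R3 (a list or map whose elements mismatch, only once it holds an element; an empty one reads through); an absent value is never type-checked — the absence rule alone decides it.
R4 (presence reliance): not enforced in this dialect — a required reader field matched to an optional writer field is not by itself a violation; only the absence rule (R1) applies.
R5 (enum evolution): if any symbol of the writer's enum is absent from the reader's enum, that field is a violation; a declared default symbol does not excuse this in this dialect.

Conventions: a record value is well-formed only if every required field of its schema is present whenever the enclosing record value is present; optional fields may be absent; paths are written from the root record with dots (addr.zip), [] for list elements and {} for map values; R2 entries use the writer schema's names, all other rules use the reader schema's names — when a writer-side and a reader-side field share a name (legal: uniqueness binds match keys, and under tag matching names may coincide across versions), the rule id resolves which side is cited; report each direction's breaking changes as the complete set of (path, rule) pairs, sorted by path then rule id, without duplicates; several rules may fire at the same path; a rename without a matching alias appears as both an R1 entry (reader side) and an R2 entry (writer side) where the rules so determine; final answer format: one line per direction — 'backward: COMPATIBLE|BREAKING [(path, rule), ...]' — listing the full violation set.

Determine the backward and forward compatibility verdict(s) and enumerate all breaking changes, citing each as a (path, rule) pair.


backward: BREAKING [(label, R1), (role, R1), (role, R5), (score, R1), (score, R3), (scores, R1)]; forward: BREAKING [(extras, R1), (label, R1), (role, R1), (score, R1), (score, R3)]

each type pair in Account: writer, then reader
backward on Account — v2 reading data written by v1:
  Channel -> Channel, writer optional: role aligns to role
  list<bool> -> list<bool>, writer optional: scores aligns to extras
  float32 -> bytes, writer optional: score aligns to score
  string -> string, writer optional: label aligns to label
  rule R1 violated at label
  rule R1 violated at role
  rule R5 violated at role
  rule R1 violated at score
  rule R3 violated at score
  rule R1 violated at scores
  => backward: BREAKING (6)
forward on Account — v1 reading data written by v2:
  Channel -> Channel, writer optional: role aligns to role
  extras: no writer-side match
  bytes -> float32, writer optional: score aligns to score
  string -> string, writer optional: label aligns to label
  writer scores: unknown to reader
  rule R1 violated at extras
  rule R1 violated at label
  rule R1 violated at role
  rule R1 violated at score
  rule R3 violated at score
  => forward: BREAKING (5)


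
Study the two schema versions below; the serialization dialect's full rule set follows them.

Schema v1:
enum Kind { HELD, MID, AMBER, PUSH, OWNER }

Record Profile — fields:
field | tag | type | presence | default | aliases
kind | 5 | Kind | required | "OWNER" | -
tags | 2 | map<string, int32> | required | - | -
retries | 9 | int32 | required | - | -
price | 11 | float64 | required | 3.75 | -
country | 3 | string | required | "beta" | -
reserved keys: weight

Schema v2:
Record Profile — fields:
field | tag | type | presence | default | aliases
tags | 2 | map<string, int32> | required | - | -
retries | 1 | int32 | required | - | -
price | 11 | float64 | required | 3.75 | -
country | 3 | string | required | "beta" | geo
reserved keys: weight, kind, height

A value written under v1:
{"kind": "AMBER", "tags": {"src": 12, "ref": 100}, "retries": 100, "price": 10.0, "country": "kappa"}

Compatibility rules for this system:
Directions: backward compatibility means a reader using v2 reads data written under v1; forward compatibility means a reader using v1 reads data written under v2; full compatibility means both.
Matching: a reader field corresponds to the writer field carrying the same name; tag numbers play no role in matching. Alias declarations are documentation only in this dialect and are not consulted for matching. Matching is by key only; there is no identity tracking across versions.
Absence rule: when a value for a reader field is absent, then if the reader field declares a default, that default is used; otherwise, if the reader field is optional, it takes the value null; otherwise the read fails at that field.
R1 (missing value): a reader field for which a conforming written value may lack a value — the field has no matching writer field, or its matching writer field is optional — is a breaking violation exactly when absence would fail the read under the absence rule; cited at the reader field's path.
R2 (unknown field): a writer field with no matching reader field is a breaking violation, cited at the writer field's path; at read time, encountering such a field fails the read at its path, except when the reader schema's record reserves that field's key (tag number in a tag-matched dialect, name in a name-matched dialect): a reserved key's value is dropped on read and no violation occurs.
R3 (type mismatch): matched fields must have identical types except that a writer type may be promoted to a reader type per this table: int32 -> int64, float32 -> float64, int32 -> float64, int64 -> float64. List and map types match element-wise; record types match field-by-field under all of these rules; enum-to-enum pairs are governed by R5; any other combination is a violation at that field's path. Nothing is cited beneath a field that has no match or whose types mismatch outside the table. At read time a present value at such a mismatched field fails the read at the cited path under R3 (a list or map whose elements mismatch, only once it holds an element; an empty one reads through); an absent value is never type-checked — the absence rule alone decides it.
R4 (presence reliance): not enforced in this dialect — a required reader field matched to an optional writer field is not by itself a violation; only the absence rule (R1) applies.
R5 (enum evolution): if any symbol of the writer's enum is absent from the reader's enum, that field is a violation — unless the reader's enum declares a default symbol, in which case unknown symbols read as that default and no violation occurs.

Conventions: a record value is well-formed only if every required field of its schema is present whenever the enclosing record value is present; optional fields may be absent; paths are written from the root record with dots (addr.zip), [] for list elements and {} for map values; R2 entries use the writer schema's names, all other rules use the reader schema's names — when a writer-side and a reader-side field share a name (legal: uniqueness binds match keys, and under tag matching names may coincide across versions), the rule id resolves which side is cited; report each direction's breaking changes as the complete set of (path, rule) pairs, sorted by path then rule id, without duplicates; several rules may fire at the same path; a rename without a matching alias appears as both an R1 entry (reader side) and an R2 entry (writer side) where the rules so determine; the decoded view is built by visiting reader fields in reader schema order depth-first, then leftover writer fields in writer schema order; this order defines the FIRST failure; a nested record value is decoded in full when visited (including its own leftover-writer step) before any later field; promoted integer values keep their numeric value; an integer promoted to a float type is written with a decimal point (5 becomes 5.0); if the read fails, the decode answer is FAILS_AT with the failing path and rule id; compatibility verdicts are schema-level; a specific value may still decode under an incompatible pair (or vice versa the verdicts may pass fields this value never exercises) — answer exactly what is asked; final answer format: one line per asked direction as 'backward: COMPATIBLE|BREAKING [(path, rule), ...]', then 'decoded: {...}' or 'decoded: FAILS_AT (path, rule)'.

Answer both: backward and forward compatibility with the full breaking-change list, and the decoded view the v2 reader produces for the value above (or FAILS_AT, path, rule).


backward: COMPATIBLE []; forward: COMPATIBLE []; decoded: {"tags": {"src": 12, "ref": 100}, "retries": 100, "price": 10.0, "country": "kappa"}

in Profile below, arrows point writer -> reader
backward analysis of Profile with v2 as reader and v1 as writer:
  writer required, map<string, int32> -> map<string, int32>: reader tags maps from writer tags
  writer required, int32 -> int32: reader retries maps from writer retries
  writer required, float64 -> float64: reader price maps from writer price
  writer required, string -> string: reader country maps from writer country
  leftover writer field: kind
  => no violations; backward on Profile: COMPATIBLE
forward analysis of Profile with v1 as reader and v2 as writer:
  kind: no writer match
  writer required, map<string, int32> -> map<string, int32>: reader tags maps from writer tags
  writer required, int32 -> int32: reader retries maps from writer retries
  writer required, float64 -> float64: reader price maps from writer price
  writer required, string -> string: reader country maps from writer country
  => no violations; forward on Profile: COMPATIBLE
decoding the Profile value with the v2 reader:
  tags := {"src": 12, "ref": 100}
  retries := 100
  price := 10.0
  country := "kappa"
  writer kind: reserved -> dropped
  => decoded: {"tags": {"src": 12, "ref": 100}, "retries": 100, "price": 10.0, "country": "kappa"}
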